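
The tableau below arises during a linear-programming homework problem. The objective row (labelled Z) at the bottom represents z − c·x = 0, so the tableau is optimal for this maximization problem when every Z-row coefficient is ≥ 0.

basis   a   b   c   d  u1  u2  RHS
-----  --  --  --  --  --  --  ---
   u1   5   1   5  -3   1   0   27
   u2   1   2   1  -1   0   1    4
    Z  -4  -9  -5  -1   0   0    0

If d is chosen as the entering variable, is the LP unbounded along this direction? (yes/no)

yes

Every constraint-row entry in column d is ≤ 0, so increasing d is unbounded.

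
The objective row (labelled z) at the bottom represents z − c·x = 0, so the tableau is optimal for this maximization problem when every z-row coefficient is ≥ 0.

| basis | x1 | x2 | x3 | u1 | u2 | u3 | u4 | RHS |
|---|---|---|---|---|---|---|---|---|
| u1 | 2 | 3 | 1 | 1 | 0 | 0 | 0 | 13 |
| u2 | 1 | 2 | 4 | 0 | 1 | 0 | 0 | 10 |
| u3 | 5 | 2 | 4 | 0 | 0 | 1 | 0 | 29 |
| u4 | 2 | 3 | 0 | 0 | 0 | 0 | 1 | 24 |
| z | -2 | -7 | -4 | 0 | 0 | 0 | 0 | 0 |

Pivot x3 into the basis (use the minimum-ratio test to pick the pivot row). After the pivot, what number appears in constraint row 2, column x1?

Ratio test on column x3 — row 1: 13/1 = 13; row 2: 10/4 = 5/2; row 3: 29/4 = 29/4; row 4: entry 0 ≤ 0. Minimum is 5/2 at row 2 (u2 leaves); pivot element 4.
Divide row 2 by 4; eliminate column x3 from the other rows.
In the new row 2, the x1 entry is the old entry divided by the pivot: 1/4 = 1/4.

1/4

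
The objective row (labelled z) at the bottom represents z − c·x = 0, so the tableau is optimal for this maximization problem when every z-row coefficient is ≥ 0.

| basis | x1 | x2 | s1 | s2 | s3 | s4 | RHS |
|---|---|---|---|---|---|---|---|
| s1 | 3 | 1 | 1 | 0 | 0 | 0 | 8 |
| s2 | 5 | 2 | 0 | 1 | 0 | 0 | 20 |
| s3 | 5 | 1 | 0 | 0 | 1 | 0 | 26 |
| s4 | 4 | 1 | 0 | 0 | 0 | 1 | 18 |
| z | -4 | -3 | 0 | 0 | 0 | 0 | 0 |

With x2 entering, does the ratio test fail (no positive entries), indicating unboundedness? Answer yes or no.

Column x2 has positive entries in row(s) 1, 2, 3, 4, so the ratio test bounds it — not unbounded.

no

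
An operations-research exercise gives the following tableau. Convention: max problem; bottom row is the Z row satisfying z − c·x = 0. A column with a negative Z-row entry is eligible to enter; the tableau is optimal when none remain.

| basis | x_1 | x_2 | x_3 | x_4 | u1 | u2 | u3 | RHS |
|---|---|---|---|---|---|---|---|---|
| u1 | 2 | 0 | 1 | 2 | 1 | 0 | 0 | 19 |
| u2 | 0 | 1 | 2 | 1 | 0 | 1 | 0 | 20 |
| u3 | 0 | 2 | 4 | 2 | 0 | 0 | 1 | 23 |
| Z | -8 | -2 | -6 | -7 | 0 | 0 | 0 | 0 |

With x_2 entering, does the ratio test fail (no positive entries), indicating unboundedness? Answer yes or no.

no

Column x_2 has positive entries in row(s) 2, 3, so the ratio test bounds it — not unbounded.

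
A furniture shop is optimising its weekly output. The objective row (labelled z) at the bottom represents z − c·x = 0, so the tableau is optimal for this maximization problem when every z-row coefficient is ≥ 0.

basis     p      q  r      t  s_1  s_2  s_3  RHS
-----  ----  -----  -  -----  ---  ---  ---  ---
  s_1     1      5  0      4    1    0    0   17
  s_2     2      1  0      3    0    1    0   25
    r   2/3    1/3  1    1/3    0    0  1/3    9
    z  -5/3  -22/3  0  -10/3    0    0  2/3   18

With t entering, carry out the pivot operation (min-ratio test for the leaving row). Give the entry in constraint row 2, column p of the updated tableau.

Ratio test on column t — row 1: 17/4 = 17/4; row 2: 25/3 = 25/3; row 3: 9/(1/3) = 27. Minimum is 17/4 at row 1 (s_1 leaves); pivot element 4.
Divide row 1 by 4; eliminate column t from the other rows.
Row 2 update in column p: 2 − 3·(1/4) = 5/4.

5/4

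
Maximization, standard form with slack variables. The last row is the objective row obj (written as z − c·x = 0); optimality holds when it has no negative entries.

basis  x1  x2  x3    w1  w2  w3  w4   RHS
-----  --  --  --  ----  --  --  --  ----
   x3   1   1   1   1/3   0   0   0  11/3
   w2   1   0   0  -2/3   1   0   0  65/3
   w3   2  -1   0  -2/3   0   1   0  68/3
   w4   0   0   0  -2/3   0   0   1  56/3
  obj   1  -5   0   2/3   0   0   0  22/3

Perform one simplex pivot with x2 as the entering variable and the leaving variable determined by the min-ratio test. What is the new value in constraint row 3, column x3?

1

Ratio test on column x2 — row 1: (11/3)/1 = 11/3; row 2: entry 0 ≤ 0; row 3: entry -1 ≤ 0; row 4: entry 0 ≤ 0. Minimum is 11/3 at row 1 (x3 leaves); pivot element 1.
Divide row 1 by 1; eliminate column x2 from the other rows.
Row 3 update in column x3: 0 − (-1)·1 = 1.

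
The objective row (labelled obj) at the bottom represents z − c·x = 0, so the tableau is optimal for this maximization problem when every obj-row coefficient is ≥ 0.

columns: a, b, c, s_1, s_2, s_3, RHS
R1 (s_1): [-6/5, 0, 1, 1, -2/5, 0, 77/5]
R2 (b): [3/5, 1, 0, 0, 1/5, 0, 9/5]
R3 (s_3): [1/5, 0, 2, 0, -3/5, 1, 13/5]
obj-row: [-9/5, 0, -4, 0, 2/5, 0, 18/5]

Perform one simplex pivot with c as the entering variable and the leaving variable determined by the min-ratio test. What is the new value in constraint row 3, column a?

1/10

Ratio test on column c — row 1: (77/5)/1 = 77/5; row 2: entry 0 ≤ 0; row 3: (13/5)/2 = 13/10. Minimum is 13/10 at row 3 (s_3 leaves); pivot element 2.
Divide row 3 by 2; eliminate column c from the other rows.
In the new row 3, the a entry is the old entry divided by the pivot: (1/5)/2 = 1/10.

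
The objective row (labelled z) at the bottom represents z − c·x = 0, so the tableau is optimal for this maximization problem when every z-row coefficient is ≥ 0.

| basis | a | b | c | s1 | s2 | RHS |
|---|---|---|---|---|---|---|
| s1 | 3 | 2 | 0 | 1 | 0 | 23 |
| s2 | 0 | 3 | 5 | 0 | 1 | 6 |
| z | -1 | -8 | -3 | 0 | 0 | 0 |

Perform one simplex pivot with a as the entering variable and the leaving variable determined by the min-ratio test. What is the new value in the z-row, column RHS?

23/3

Ratio test on column a — row 1: 23/3 = 23/3; row 2: entry 0 ≤ 0. Minimum is 23/3 at row 1 (s1 leaves); pivot element 3.
Divide row 1 by 3; eliminate column a from the other rows.
z-row update in column RHS: 0 − (-1)·(23/3) = 23/3.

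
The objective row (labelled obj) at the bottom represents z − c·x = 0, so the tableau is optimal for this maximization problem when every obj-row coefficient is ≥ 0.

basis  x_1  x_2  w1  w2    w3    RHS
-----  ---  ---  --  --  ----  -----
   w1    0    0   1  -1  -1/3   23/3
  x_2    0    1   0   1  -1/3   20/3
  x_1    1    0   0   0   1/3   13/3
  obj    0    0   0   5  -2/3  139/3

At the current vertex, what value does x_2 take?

20/3

x_2 is basic (row 2); its value is the RHS of that row, 20/3.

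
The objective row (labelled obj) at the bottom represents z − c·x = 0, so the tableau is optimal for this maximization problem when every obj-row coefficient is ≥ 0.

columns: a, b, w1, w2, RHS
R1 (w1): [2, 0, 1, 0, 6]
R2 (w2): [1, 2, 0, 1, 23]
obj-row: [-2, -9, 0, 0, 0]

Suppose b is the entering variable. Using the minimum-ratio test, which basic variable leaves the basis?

Column b entries and ratios — w1: 0 ≤ 0, skip; w2: 23/2 = 23/2.
Smallest ratio is 23/2 in the row of w2, so w2 leaves.

w2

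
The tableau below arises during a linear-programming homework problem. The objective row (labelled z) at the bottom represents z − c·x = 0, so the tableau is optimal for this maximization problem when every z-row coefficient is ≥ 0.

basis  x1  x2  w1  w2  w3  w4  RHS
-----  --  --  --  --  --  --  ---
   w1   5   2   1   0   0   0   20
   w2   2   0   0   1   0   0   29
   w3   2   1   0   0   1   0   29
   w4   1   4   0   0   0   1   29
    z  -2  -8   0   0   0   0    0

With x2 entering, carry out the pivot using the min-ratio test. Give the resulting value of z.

58

Ratio test on column x2 — row 1: 20/2 = 10; row 2: entry 0 ≤ 0; row 3: 29/1 = 29; row 4: 29/4 = 29/4. Minimum is 29/4 at row 4 (w4 leaves); pivot element 4.
Pivot on row 4; the z-row RHS becomes 0 − (-8)·(29/4) = 58.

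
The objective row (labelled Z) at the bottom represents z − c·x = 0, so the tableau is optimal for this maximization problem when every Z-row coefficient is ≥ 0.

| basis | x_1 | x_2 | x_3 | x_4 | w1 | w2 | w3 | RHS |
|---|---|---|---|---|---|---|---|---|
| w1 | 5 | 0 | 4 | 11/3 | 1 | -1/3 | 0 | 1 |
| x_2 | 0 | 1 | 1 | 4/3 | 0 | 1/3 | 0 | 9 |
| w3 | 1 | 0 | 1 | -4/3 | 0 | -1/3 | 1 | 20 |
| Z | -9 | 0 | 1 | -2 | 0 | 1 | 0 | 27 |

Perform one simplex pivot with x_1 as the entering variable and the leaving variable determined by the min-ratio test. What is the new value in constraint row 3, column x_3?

Ratio test on column x_1 — row 1: 1/5 = 1/5; row 2: entry 0 ≤ 0; row 3: 20/1 = 20. Minimum is 1/5 at row 1 (w1 leaves); pivot element 5.
Divide row 1 by 5; eliminate column x_1 from the other rows.
Row 3 update in column x_3: 1 − 1·(4/5) = 1/5.

1/5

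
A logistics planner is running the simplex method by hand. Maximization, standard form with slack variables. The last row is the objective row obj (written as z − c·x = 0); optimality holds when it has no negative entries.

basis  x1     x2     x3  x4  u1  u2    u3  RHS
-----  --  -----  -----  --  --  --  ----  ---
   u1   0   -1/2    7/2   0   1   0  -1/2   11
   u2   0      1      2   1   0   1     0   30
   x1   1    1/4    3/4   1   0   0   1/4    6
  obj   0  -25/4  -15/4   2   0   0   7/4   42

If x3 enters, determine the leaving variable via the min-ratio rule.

Column x3 entries and ratios — u1: 11/(7/2) = 22/7; u2: 30/2 = 15; x1: 6/(3/4) = 8.
Smallest ratio is 22/7 in the row of u1, so u1 leaves.

u1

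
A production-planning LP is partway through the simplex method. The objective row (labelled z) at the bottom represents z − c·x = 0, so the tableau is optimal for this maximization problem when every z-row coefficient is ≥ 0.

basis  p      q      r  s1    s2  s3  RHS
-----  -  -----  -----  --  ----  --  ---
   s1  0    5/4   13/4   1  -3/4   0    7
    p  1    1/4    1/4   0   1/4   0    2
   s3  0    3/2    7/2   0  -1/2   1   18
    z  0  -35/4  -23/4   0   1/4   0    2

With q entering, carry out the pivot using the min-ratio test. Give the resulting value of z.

Ratio test on column q — row 1: 7/(5/4) = 28/5; row 2: 2/(1/4) = 8; row 3: 18/(3/2) = 12. Minimum is 28/5 at row 1 (s1 leaves); pivot element 5/4.
Pivot on row 1; the z-row RHS becomes 2 − (-35/4)·(28/5) = 51.

51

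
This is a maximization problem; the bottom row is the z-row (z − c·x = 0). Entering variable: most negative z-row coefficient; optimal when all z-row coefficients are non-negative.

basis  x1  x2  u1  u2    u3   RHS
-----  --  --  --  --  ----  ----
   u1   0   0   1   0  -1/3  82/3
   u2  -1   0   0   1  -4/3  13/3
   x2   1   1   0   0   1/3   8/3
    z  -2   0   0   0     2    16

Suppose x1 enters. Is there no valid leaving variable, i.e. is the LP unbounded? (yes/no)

no

Column x1 has positive entries in row(s) 3, so the ratio test bounds it — not unbounded.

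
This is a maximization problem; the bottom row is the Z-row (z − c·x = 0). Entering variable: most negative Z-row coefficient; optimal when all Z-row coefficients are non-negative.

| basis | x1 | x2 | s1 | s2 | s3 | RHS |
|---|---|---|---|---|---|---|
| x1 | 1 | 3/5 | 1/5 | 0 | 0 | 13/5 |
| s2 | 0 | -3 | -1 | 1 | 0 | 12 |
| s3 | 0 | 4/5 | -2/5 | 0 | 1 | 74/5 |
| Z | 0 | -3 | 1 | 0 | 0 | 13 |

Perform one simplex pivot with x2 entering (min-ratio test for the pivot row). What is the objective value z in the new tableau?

Ratio test on column x2 — row 1: (13/5)/(3/5) = 13/3; row 2: entry -3 ≤ 0; row 3: (74/5)/(4/5) = 37/2. Minimum is 13/3 at row 1 (x1 leaves); pivot element 3/5.
Pivot on row 1; the Z-row RHS becomes 13 − (-3)·(13/3) = 26.

26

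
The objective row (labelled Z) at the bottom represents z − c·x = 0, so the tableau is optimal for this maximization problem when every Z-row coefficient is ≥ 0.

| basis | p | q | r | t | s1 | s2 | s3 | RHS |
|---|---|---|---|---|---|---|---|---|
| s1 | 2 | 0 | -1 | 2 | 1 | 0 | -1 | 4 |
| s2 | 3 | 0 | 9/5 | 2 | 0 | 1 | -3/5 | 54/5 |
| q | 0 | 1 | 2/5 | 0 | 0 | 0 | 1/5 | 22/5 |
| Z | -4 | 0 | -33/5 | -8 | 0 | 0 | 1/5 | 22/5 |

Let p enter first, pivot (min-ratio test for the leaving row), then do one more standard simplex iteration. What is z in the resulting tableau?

274/11

Ratio test on column p — row 1: 4/2 = 2; row 2: (54/5)/3 = 18/5; row 3: entry 0 ≤ 0. Minimum is 2 at row 1 (s1 leaves); pivot element 2.
Pivot on row 1; the Z-row RHS becomes 22/5 − (-4)·2 = 62/5.
Next entering variable (most negative Z-row entry -43/5): r.
Ratio test on column r — row 1: entry -1/2 ≤ 0; row 2: (24/5)/(33/10) = 16/11; row 3: (22/5)/(2/5) = 11. Minimum is 16/11 at row 2 (s2 leaves); pivot element 33/10.
After the second pivot the Z-row RHS is 62/5 − (-43/5)·(16/11) = 274/11.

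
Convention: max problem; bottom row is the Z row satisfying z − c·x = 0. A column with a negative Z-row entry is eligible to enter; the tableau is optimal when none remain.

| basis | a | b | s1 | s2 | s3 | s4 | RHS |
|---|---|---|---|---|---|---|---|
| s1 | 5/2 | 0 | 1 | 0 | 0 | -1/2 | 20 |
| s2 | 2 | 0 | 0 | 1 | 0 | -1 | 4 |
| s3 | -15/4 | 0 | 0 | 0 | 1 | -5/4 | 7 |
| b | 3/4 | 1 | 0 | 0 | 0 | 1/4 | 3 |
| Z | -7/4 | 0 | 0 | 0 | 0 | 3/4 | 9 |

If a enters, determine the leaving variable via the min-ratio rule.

Column a entries and ratios — s1: 20/(5/2) = 8; s2: 4/2 = 2; s3: -15/4 ≤ 0, skip; b: 3/(3/4) = 4.
Smallest ratio is 2 in the row of s2, so s2 leaves.

s2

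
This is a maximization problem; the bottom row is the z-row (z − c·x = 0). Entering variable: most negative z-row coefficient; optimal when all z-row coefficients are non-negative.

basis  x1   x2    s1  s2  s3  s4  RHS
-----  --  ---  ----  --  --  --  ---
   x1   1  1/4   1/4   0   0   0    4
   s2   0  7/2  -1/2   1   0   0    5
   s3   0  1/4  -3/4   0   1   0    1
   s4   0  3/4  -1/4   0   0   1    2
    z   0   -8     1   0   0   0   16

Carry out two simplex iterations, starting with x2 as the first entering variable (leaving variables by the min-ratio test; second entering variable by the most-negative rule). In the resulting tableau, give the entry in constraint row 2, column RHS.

Ratio test on column x2 — row 1: 4/(1/4) = 16; row 2: 5/(7/2) = 10/7; row 3: 1/(1/4) = 4; row 4: 2/(3/4) = 8/3. Minimum is 10/7 at row 2 (s2 leaves); pivot element 7/2.
Divide row 2 by 7/2; eliminate column x2 from the other rows.
Second iteration: most negative z-row entry is -1/7 in column s1, so s1 enters.
Ratio test on column s1 — row 1: (51/14)/(2/7) = 51/4; row 2: entry -1/7 ≤ 0; row 3: entry -5/7 ≤ 0; row 4: entry -1/7 ≤ 0. Minimum is 51/4 at row 1 (x1 leaves); pivot element 2/7.
Divide row 1 by 2/7; eliminate column s1 from the other rows.
After both pivots, the entry at constraint row 2, column RHS is 13/4.

13/4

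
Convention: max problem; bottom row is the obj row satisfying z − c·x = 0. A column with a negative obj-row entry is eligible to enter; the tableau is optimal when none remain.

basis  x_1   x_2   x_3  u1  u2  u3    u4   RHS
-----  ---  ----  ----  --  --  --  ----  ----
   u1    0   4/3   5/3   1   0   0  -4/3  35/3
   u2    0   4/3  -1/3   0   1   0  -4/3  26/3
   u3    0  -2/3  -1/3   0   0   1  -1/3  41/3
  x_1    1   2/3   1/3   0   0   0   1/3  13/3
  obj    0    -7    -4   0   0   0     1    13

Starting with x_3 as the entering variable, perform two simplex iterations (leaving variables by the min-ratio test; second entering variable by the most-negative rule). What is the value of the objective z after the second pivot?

Ratio test on column x_3 — row 1: (35/3)/(5/3) = 7; row 2: entry -1/3 ≤ 0; row 3: entry -1/3 ≤ 0; row 4: (13/3)/(1/3) = 13. Minimum is 7 at row 1 (u1 leaves); pivot element 5/3.
Pivot on row 1; the obj-row RHS becomes 13 − (-4)·7 = 41.
Next entering variable (most negative obj-row entry -19/5): x_2.
Ratio test on column x_2 — row 1: 7/(4/5) = 35/4; row 2: 11/(8/5) = 55/8; row 3: entry -2/5 ≤ 0; row 4: 2/(2/5) = 5. Minimum is 5 at row 4 (x_1 leaves); pivot element 2/5.
After the second pivot the obj-row RHS is 41 − (-19/5)·5 = 60.

60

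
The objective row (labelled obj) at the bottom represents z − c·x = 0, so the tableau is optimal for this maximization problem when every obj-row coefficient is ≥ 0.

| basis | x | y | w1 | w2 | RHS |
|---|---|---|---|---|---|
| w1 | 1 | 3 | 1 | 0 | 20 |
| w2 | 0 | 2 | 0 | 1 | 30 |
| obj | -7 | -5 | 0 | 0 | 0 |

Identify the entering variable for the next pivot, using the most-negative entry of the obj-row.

x

Negative obj-row entries: x: -7, y: -5.
The most negative is -7 in column x, so x enters.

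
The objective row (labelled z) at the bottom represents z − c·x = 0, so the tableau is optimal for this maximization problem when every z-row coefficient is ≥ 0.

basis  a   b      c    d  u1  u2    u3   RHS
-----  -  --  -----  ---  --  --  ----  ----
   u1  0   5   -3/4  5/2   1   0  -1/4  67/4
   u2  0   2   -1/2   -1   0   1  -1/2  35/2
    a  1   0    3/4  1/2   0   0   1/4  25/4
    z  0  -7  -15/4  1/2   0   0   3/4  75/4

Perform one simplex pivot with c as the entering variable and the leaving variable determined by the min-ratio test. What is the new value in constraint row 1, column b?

Ratio test on column c — row 1: entry -3/4 ≤ 0; row 2: entry -1/2 ≤ 0; row 3: (25/4)/(3/4) = 25/3. Minimum is 25/3 at row 3 (a leaves); pivot element 3/4.
Divide row 3 by 3/4; eliminate column c from the other rows.
Row 1 update in column b: 5 − (-3/4)·0 = 5.

5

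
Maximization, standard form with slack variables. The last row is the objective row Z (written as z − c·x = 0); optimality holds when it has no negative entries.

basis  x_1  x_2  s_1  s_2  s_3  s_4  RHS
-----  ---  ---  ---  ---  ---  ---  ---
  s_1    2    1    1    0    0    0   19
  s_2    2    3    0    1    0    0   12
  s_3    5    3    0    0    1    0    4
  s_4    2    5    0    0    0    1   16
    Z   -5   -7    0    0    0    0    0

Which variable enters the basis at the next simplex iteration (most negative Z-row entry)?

x_2

Negative Z-row entries: x_1: -5, x_2: -7.
The most negative is -7 in column x_2, so x_2 enters.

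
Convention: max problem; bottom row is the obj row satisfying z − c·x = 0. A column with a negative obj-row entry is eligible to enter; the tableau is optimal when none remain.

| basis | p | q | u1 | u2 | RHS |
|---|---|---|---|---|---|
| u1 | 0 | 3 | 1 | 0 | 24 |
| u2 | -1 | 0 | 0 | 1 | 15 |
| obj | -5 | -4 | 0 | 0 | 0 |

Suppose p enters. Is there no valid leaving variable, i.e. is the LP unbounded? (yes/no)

yes

Every constraint-row entry in column p is ≤ 0, so increasing p is unbounded.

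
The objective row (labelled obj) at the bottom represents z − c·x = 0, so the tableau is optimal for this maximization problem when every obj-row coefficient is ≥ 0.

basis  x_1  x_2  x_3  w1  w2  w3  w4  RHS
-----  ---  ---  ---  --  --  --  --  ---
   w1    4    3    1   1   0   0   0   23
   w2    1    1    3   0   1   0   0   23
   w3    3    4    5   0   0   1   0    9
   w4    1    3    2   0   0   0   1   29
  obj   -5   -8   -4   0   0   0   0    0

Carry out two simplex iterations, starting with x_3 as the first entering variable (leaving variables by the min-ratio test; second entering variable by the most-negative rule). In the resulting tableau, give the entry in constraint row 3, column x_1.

Ratio test on column x_3 — row 1: 23/1 = 23; row 2: 23/3 = 23/3; row 3: 9/5 = 9/5; row 4: 29/2 = 29/2. Minimum is 9/5 at row 3 (w3 leaves); pivot element 5.
Divide row 3 by 5; eliminate column x_3 from the other rows.
Second iteration: most negative obj-row entry is -24/5 in column x_2, so x_2 enters.
Ratio test on column x_2 — row 1: (106/5)/(11/5) = 106/11; row 2: entry -7/5 ≤ 0; row 3: (9/5)/(4/5) = 9/4; row 4: (127/5)/(7/5) = 127/7. Minimum is 9/4 at row 3 (x_3 leaves); pivot element 4/5.
Divide row 3 by 4/5; eliminate column x_2 from the other rows.
After both pivots, the entry at constraint row 3, column x_1 is 3/4.

3/4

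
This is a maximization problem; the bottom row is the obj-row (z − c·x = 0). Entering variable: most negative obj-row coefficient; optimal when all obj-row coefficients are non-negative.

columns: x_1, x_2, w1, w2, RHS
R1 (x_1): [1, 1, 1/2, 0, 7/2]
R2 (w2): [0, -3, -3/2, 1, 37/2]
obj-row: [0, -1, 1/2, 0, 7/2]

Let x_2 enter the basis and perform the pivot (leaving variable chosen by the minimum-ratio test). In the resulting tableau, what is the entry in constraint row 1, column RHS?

7/2

Ratio test on column x_2 — row 1: (7/2)/1 = 7/2; row 2: entry -3 ≤ 0. Minimum is 7/2 at row 1 (x_1 leaves); pivot element 1.
Divide row 1 by 1; eliminate column x_2 from the other rows.
In the new row 1, the RHS entry is the old entry divided by the pivot: (7/2)/1 = 7/2.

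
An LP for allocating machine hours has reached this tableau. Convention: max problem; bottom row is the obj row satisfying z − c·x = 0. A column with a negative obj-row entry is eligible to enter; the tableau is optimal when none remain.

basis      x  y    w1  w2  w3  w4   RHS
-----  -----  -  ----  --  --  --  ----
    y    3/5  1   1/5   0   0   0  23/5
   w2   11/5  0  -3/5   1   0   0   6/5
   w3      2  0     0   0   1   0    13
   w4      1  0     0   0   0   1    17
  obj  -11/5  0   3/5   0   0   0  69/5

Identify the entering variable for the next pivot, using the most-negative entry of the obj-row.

x

Negative obj-row entries: x: -11/5.
The most negative is -11/5 in column x, so x enters.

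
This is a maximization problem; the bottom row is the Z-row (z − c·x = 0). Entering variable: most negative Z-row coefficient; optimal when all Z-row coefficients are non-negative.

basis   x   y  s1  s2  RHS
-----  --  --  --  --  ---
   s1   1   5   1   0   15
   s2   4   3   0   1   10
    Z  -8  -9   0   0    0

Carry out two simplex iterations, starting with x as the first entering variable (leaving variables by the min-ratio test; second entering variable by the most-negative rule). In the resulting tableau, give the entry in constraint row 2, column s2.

Ratio test on column x — row 1: 15/1 = 15; row 2: 10/4 = 5/2. Minimum is 5/2 at row 2 (s2 leaves); pivot element 4.
Divide row 2 by 4; eliminate column x from the other rows.
Second iteration: most negative Z-row entry is -3 in column y, so y enters.
Ratio test on column y — row 1: (25/2)/(17/4) = 50/17; row 2: (5/2)/(3/4) = 10/3. Minimum is 50/17 at row 1 (s1 leaves); pivot element 17/4.
Divide row 1 by 17/4; eliminate column y from the other rows.
After both pivots, the entry at constraint row 2, column s2 is 5/17.

5/17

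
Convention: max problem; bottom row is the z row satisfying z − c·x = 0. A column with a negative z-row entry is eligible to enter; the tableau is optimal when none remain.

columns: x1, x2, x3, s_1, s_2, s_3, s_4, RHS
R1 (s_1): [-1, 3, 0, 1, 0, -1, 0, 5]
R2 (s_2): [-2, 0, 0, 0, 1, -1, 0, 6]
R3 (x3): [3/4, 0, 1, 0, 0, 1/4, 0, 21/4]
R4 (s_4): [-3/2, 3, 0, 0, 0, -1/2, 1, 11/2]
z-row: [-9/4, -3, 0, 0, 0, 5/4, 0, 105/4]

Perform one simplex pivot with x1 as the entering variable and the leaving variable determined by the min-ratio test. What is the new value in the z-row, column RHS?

Ratio test on column x1 — row 1: entry -1 ≤ 0; row 2: entry -2 ≤ 0; row 3: (21/4)/(3/4) = 7; row 4: entry -3/2 ≤ 0. Minimum is 7 at row 3 (x3 leaves); pivot element 3/4.
Divide row 3 by 3/4; eliminate column x1 from the other rows.
z-row update in column RHS: 105/4 − (-9/4)·7 = 42.

42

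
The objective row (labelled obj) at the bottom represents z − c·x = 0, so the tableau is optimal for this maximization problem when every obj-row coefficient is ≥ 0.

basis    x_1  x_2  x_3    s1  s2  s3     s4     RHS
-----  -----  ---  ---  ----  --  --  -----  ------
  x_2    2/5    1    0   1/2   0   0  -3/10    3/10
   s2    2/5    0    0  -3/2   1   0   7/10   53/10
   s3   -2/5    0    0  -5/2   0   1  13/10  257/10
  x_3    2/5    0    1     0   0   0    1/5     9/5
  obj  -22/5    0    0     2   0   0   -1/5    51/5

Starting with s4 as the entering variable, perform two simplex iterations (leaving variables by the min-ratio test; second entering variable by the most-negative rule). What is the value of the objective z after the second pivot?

Ratio test on column s4 — row 1: entry -3/10 ≤ 0; row 2: (53/10)/(7/10) = 53/7; row 3: (257/10)/(13/10) = 257/13; row 4: (9/5)/(1/5) = 9. Minimum is 53/7 at row 2 (s2 leaves); pivot element 7/10.
Pivot on row 2; the obj-row RHS becomes 51/5 − (-1/5)·(53/7) = 82/7.
Next entering variable (most negative obj-row entry -30/7): x_1.
Ratio test on column x_1 — row 1: (18/7)/(4/7) = 9/2; row 2: (53/7)/(4/7) = 53/4; row 3: entry -8/7 ≤ 0; row 4: (2/7)/(2/7) = 1. Minimum is 1 at row 4 (x_3 leaves); pivot element 2/7.
After the second pivot the obj-row RHS is 82/7 − (-30/7)·1 = 16.

16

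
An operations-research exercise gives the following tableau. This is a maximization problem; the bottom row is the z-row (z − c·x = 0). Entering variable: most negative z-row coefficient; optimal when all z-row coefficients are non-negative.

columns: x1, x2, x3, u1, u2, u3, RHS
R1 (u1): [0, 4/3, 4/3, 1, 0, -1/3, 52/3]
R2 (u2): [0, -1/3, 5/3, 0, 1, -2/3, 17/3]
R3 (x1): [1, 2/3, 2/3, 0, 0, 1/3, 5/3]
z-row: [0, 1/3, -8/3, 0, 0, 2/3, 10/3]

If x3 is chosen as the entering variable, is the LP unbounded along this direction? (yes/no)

no

Column x3 has positive entries in row(s) 1, 2, 3, so the ratio test bounds it — not unbounded.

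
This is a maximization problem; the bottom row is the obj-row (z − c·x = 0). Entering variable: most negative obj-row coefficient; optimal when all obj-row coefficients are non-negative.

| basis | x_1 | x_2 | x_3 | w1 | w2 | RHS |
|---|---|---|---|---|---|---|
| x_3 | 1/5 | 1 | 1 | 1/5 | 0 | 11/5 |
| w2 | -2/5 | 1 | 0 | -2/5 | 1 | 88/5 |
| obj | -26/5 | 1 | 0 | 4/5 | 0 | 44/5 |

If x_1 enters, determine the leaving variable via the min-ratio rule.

x_3

Column x_1 entries and ratios — x_3: (11/5)/(1/5) = 11; w2: -2/5 ≤ 0, skip.
Smallest ratio is 11 in the row of x_3, so x_3 leaves.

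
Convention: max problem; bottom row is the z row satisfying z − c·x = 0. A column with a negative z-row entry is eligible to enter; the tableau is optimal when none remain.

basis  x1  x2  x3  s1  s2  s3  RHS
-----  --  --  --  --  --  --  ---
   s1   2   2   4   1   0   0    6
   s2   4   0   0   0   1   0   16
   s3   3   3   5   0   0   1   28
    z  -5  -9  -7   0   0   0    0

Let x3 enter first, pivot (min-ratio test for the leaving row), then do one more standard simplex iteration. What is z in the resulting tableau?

Ratio test on column x3 — row 1: 6/4 = 3/2; row 2: entry 0 ≤ 0; row 3: 28/5 = 28/5. Minimum is 3/2 at row 1 (s1 leaves); pivot element 4.
Pivot on row 1; the z-row RHS becomes 0 − (-7)·(3/2) = 21/2.
Next entering variable (most negative z-row entry -11/2): x2.
Ratio test on column x2 — row 1: (3/2)/(1/2) = 3; row 2: entry 0 ≤ 0; row 3: (41/2)/(1/2) = 41. Minimum is 3 at row 1 (x3 leaves); pivot element 1/2.
After the second pivot the z-row RHS is 21/2 − (-11/2)·3 = 27.

27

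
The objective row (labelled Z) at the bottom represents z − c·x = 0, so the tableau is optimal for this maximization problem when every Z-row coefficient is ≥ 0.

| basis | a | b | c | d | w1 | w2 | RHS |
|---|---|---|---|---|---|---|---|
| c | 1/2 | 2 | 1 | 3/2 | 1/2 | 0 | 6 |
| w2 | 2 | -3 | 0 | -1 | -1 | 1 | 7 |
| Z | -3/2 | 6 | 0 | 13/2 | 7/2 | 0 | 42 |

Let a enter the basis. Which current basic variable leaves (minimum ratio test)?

Column a entries and ratios — c: 6/(1/2) = 12; w2: 7/2 = 7/2.
Smallest ratio is 7/2 in the row of w2, so w2 leaves.

w2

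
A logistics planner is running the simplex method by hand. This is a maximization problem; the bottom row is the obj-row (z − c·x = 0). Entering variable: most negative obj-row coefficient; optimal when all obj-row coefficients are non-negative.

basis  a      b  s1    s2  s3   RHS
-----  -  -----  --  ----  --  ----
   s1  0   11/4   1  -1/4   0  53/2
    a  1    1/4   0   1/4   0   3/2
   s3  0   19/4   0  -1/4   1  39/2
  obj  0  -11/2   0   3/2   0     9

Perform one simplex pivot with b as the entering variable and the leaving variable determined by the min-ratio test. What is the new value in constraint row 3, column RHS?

78/19

Ratio test on column b — row 1: (53/2)/(11/4) = 106/11; row 2: (3/2)/(1/4) = 6; row 3: (39/2)/(19/4) = 78/19. Minimum is 78/19 at row 3 (s3 leaves); pivot element 19/4.
Divide row 3 by 19/4; eliminate column b from the other rows.
In the new row 3, the RHS entry is the old entry divided by the pivot: (39/2)/(19/4) = 78/19.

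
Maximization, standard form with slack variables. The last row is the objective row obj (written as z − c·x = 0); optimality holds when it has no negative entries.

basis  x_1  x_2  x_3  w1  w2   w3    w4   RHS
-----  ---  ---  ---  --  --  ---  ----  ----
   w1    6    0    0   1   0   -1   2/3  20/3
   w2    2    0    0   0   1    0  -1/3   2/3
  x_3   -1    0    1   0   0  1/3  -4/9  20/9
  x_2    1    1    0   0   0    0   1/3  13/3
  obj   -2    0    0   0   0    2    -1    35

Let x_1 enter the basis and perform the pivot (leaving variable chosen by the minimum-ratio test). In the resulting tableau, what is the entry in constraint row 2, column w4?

Ratio test on column x_1 — row 1: (20/3)/6 = 10/9; row 2: (2/3)/2 = 1/3; row 3: entry -1 ≤ 0; row 4: (13/3)/1 = 13/3. Minimum is 1/3 at row 2 (w2 leaves); pivot element 2.
Divide row 2 by 2; eliminate column x_1 from the other rows.
In the new row 2, the w4 entry is the old entry divided by the pivot: (-1/3)/2 = -1/6.

-1/6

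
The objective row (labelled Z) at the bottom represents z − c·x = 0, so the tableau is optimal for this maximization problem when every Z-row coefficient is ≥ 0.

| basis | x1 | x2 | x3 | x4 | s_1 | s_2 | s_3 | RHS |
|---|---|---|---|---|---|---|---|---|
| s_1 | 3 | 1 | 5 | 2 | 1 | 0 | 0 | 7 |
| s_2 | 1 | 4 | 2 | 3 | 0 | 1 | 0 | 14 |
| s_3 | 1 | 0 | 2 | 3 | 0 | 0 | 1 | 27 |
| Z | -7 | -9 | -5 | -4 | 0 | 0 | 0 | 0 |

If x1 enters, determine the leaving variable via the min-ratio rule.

s_1

Column x1 entries and ratios — s_1: 7/3 = 7/3; s_2: 14/1 = 14; s_3: 27/1 = 27.
Smallest ratio is 7/3 in the row of s_1, so s_1 leaves.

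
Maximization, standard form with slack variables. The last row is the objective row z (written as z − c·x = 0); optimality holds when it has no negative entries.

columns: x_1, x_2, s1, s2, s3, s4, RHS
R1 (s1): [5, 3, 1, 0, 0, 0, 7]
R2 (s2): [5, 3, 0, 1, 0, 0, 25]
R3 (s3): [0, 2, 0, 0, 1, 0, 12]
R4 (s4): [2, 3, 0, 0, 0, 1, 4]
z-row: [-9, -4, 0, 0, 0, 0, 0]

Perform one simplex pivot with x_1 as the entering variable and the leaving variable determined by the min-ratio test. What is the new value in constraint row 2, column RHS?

Ratio test on column x_1 — row 1: 7/5 = 7/5; row 2: 25/5 = 5; row 3: entry 0 ≤ 0; row 4: 4/2 = 2. Minimum is 7/5 at row 1 (s1 leaves); pivot element 5.
Divide row 1 by 5; eliminate column x_1 from the other rows.
Row 2 update in column RHS: 25 − 5·(7/5) = 18.

18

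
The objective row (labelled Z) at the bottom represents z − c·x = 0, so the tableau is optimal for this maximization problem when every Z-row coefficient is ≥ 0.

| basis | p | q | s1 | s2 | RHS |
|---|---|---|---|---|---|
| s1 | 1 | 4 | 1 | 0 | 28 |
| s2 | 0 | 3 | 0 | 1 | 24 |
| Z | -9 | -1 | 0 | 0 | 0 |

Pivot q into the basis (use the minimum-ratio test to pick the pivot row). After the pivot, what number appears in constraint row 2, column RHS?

Ratio test on column q — row 1: 28/4 = 7; row 2: 24/3 = 8. Minimum is 7 at row 1 (s1 leaves); pivot element 4.
Divide row 1 by 4; eliminate column q from the other rows.
Row 2 update in column RHS: 24 − 3·7 = 3.

3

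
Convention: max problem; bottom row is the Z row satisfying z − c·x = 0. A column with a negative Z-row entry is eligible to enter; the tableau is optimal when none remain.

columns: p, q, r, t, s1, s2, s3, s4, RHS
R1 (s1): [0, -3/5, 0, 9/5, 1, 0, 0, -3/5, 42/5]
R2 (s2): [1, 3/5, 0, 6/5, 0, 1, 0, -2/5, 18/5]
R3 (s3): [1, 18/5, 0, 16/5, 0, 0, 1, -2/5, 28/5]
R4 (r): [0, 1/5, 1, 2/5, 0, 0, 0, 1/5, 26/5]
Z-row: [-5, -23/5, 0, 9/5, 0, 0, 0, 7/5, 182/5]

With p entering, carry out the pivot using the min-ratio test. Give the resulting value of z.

Ratio test on column p — row 1: entry 0 ≤ 0; row 2: (18/5)/1 = 18/5; row 3: (28/5)/1 = 28/5; row 4: entry 0 ≤ 0. Minimum is 18/5 at row 2 (s2 leaves); pivot element 1.
Pivot on row 2; the Z-row RHS becomes 182/5 − (-5)·(18/5) = 272/5.

272/5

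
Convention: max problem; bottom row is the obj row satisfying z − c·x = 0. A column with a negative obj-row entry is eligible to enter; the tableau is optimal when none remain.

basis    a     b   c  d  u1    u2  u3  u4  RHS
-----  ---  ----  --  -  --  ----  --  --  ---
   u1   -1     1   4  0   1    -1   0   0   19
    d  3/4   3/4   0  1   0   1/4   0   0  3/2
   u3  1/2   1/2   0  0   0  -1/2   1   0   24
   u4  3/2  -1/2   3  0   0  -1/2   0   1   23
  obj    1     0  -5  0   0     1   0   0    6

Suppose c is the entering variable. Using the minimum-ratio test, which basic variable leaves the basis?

u1

Column c entries and ratios — u1: 19/4 = 19/4; d: 0 ≤ 0, skip; u3: 0 ≤ 0, skip; u4: 23/3 = 23/3.
Smallest ratio is 19/4 in the row of u1, so u1 leaves.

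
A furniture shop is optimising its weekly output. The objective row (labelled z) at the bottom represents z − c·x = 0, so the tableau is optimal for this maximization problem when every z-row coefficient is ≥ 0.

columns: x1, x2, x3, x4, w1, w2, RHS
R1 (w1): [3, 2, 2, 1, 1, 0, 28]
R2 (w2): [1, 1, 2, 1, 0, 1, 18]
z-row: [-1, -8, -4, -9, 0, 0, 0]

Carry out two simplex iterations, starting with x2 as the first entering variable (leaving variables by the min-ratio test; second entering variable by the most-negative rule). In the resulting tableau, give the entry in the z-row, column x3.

14

Ratio test on column x2 — row 1: 28/2 = 14; row 2: 18/1 = 18. Minimum is 14 at row 1 (w1 leaves); pivot element 2.
Divide row 1 by 2; eliminate column x2 from the other rows.
Second iteration: most negative z-row entry is -5 in column x4, so x4 enters.
Ratio test on column x4 — row 1: 14/(1/2) = 28; row 2: 4/(1/2) = 8. Minimum is 8 at row 2 (w2 leaves); pivot element 1/2.
Divide row 2 by 1/2; eliminate column x4 from the other rows.
After both pivots, the entry at the z-row, column x3 is 14.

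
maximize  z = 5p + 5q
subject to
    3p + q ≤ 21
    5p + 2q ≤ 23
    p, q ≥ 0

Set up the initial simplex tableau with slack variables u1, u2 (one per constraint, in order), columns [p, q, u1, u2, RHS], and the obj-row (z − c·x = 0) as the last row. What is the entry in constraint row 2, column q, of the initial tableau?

2

Constraint 2 has coefficient 2 on q.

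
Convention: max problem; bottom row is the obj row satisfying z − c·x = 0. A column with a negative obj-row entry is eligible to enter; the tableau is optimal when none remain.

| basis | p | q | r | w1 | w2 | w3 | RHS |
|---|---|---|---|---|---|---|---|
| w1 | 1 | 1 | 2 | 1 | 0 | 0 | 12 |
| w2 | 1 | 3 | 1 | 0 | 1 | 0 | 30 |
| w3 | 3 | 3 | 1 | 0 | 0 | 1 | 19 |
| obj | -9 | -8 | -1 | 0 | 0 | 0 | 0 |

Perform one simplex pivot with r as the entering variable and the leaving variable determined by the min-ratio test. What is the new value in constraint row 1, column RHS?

6

Ratio test on column r — row 1: 12/2 = 6; row 2: 30/1 = 30; row 3: 19/1 = 19. Minimum is 6 at row 1 (w1 leaves); pivot element 2.
Divide row 1 by 2; eliminate column r from the other rows.
In the new row 1, the RHS entry is the old entry divided by the pivot: 12/2 = 6.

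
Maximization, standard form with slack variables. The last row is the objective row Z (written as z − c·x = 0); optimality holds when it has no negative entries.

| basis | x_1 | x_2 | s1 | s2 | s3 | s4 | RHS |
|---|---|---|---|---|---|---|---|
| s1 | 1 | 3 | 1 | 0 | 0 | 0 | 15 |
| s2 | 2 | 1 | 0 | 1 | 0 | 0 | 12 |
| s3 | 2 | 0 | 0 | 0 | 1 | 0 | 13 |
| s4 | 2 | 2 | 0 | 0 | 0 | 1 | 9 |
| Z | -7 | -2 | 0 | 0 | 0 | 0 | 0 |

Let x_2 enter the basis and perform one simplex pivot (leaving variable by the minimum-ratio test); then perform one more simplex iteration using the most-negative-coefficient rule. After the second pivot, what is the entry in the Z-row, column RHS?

63/2

Ratio test on column x_2 — row 1: 15/3 = 5; row 2: 12/1 = 12; row 3: entry 0 ≤ 0; row 4: 9/2 = 9/2. Minimum is 9/2 at row 4 (s4 leaves); pivot element 2.
Divide row 4 by 2; eliminate column x_2 from the other rows.
Second iteration: most negative Z-row entry is -5 in column x_1, so x_1 enters.
Ratio test on column x_1 — row 1: entry -2 ≤ 0; row 2: (15/2)/1 = 15/2; row 3: 13/2 = 13/2; row 4: (9/2)/1 = 9/2. Minimum is 9/2 at row 4 (x_2 leaves); pivot element 1.
Divide row 4 by 1; eliminate column x_1 from the other rows.
After both pivots, the entry at the Z-row, column RHS is 63/2.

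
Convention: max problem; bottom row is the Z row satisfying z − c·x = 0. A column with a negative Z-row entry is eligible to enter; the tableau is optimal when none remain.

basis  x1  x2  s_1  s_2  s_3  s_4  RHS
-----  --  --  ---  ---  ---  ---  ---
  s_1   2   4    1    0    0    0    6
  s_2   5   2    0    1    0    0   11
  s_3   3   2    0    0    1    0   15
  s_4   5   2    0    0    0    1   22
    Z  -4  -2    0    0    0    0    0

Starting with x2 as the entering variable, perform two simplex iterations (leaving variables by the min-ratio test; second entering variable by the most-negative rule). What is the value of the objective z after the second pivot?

9

Ratio test on column x2 — row 1: 6/4 = 3/2; row 2: 11/2 = 11/2; row 3: 15/2 = 15/2; row 4: 22/2 = 11. Minimum is 3/2 at row 1 (s_1 leaves); pivot element 4.
Pivot on row 1; the Z-row RHS becomes 0 − (-2)·(3/2) = 3.
Next entering variable (most negative Z-row entry -3): x1.
Ratio test on column x1 — row 1: (3/2)/(1/2) = 3; row 2: 8/4 = 2; row 3: 12/2 = 6; row 4: 19/4 = 19/4. Minimum is 2 at row 2 (s_2 leaves); pivot element 4.
After the second pivot the Z-row RHS is 3 − (-3)·2 = 9.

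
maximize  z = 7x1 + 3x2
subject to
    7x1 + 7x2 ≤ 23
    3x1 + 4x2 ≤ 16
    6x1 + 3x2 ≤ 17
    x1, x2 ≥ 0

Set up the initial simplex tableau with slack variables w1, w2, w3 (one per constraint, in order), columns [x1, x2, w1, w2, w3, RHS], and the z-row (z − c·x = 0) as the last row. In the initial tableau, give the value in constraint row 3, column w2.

Slack w2 belongs to constraint 2; its column is the unit vector e_2, so the entry in row 3 is 0.

0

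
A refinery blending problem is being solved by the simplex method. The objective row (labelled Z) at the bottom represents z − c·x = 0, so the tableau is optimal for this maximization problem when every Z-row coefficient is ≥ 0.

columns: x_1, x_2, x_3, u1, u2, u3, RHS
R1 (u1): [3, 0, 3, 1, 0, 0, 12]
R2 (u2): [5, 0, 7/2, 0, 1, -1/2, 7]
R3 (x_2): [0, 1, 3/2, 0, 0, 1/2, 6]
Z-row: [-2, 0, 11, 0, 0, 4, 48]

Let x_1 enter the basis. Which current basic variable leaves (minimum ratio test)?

u2

Column x_1 entries and ratios — u1: 12/3 = 4; u2: 7/5 = 7/5; x_2: 0 ≤ 0, skip.
Smallest ratio is 7/5 in the row of u2, so u2 leaves.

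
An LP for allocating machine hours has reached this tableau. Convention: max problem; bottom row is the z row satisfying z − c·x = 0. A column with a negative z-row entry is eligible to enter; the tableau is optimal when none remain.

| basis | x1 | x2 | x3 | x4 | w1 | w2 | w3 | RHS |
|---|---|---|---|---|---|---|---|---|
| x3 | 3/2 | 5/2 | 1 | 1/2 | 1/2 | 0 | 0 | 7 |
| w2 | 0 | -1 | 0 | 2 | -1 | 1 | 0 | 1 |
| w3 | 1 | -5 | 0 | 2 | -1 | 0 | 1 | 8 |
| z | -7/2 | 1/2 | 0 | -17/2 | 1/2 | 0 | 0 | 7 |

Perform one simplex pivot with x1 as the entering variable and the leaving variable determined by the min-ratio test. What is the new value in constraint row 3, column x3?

Ratio test on column x1 — row 1: 7/(3/2) = 14/3; row 2: entry 0 ≤ 0; row 3: 8/1 = 8. Minimum is 14/3 at row 1 (x3 leaves); pivot element 3/2.
Divide row 1 by 3/2; eliminate column x1 from the other rows.
Row 3 update in column x3: 0 − 1·(2/3) = -2/3.

-2/3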